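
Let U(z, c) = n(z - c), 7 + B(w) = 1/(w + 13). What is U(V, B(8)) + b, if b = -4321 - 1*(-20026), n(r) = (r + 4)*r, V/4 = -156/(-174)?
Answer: 5881511077/370881 ≈ 15858.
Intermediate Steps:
B(w) = -7 + 1/(13 + w) (B(w) = -7 + 1/(w + 13) = -7 + 1/(13 + w))
V = 104/29 (V = 4*(-156/(-174)) = 4*(-156*(-1/174)) = 4*(26/29) = 104/29 ≈ 3.5862)
n(r) = r*(4 + r) (n(r) = (4 + r)*r = r*(4 + r))
U(z, c) = (z - c)*(4 + z - c) (U(z, c) = (z - c)*(4 + (z - c)) = (z - c)*(4 + z - c))
b = 15705 (b = -4321 + 20026 = 15705)
U(V, B(8)) + b = -((-90 - 7*8)/(13 + 8) - 1*104/29)*(4 + 104/29 - (-90 - 7*8)/(13 + 8)) + 15705 = -((-90 - 56)/21 - 104/29)*(4 + 104/29 - (-90 - 56)/21) + 15705 = -((1/21)*(-146) - 104/29)*(4 + 104/29 - (-146)/21) + 15705 = -(-146/21 - 104/29)*(4 + 104/29 - 1*(-146/21)) + 15705 = -1*(-6418/609)*(4 + 104/29 + 146/21) + 15705 = -1*(-6418/609)*8854/609 + 15705 = 56824972/370881 + 15705 = 5881511077/370881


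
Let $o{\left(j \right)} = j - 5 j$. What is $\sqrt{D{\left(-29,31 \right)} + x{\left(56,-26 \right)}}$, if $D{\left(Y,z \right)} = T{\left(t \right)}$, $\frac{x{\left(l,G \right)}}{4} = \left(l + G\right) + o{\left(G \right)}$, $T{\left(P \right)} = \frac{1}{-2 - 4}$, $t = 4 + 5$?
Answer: $\frac{\sqrt{19290}}{6} \approx 23.148$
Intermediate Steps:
$o{\left(j \right)} = - 4 j$
$t = 9$
$T{\left(P \right)} = - \frac{1}{6}$ ($T{\left(P \right)} = \frac{1}{-6} = - \frac{1}{6}$)
$x{\left(l,G \right)} = - 12 G + 4 l$ ($x{\left(l,G \right)} = 4 \left(\left(l + G\right) - 4 G\right) = 4 \left(\left(G + l\right) - 4 G\right) = 4 \left(l - 3 G\right) = - 12 G + 4 l$)
$D{\left(Y,z \right)} = - \frac{1}{6}$
$\sqrt{D{\left(-29,31 \right)} + x{\left(56,-26 \right)}} = \sqrt{- \frac{1}{6} + \left(\left(-12\right) \left(-26\right) + 4 \cdot 56\right)} = \sqrt{- \frac{1}{6} + \left(312 + 224\right)} = \sqrt{- \frac{1}{6} + 536} = \sqrt{\frac{3215}{6}} = \frac{\sqrt{19290}}{6}$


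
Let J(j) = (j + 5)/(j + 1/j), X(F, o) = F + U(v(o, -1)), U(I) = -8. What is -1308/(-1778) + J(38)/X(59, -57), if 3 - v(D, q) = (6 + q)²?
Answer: 49649156/65514855 ≈ 0.75783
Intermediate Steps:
v(D, q) = 3 - (6 + q)²
X(F, o) = -8 + F (X(F, o) = F - 8 = -8 + F)
J(j) = (5 + j)/(j + 1/j)
-1308/(-1778) + J(38)/X(59, -57) = -1308/(-1778) + (38*(5 + 38)/(1 + 38²))/(-8 + 59) = -1308*(-1/1778) + (38*43/(1 + 1444))/51 = 654/889 + (38*43/1445)*(1/51) = 654/889 + (38*(1/1445)*43)*(1/51) = 654/889 + (1634/1445)*(1/51) = 654/889 + 1634/73695 = 49649156/65514855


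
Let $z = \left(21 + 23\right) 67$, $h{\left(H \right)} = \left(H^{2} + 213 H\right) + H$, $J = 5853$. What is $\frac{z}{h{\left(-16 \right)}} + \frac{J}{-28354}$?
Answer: $- \frac{1160567}{1020744} \approx -1.137$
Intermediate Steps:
$h{\left(H \right)} = H^{2} + 214 H$
$z = 2948$ ($z = 44 \cdot 67 = 2948$)
$\frac{z}{h{\left(-16 \right)}} + \frac{J}{-28354} = \frac{2948}{\left(-16\right) \left(214 - 16\right)} + \frac{5853}{-28354} = \frac{2948}{\left(-16\right) 198} + 5853 \left(- \frac{1}{28354}\right) = \frac{2948}{-3168} - \frac{5853}{28354} = 2948 \left(- \frac{1}{3168}\right) - \frac{5853}{28354} = - \frac{67}{72} - \frac{5853}{28354} = - \frac{1160567}{1020744}$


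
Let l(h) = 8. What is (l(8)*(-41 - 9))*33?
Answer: -13200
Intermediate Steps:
(l(8)*(-41 - 9))*33 = (8*(-41 - 9))*33 = (8*(-50))*33 = -400*33 = -13200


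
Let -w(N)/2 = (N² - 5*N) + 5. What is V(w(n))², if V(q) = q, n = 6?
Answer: 484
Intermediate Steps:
w(N) = -10 - 2*N² + 10*N (w(N) = -2*((N² - 5*N) + 5) = -2*(5 + N² - 5*N) = -10 - 2*N² + 10*N)
V(w(n))² = (-10 - 2*6² + 10*6)² = (-10 - 2*36 + 60)² = (-10 - 72 + 60)² = (-22)² = 484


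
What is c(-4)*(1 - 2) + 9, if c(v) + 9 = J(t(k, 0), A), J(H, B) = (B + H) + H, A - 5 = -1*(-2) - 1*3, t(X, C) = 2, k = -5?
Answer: 10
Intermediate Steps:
A = 4 (A = 5 + (-1*(-2) - 1*3) = 5 + (2 - 3) = 5 - 1 = 4)
J(H, B) = B + 2*H
c(v) = -1 (c(v) = -9 + (4 + 2*2) = -9 + (4 + 4) = -9 + 8 = -1)
c(-4)*(1 - 2) + 9 = -(1 - 2) + 9 = -1*(-1) + 9 = 1 + 9 = 10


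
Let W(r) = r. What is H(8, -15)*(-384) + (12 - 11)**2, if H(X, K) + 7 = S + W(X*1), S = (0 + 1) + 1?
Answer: -1151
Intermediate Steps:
S = 2 (S = 1 + 1 = 2)
H(X, K) = -5 + X (H(X, K) = -7 + (2 + X*1) = -7 + (2 + X) = -5 + X)
H(8, -15)*(-384) + (12 - 11)**2 = (-5 + 8)*(-384) + (12 - 11)**2 = 3*(-384) + 1**2 = -1152 + 1 = -1151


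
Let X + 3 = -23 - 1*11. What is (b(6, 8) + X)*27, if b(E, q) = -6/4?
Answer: -2079/2 ≈ -1039.5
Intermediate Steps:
b(E, q) = -3/2 (b(E, q) = -6*¼ = -3/2)
X = -37 (X = -3 + (-23 - 1*11) = -3 + (-23 - 11) = -3 - 34 = -37)
(b(6, 8) + X)*27 = (-3/2 - 37)*27 = -77/2*27 = -2079/2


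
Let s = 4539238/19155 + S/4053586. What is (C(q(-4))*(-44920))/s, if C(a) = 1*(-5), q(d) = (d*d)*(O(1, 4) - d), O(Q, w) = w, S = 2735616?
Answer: 4359847596454500/4613148082987 ≈ 945.09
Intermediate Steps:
s = 9226296165974/38823219915 (s = 4539238/19155 + 2735616/4053586 = 4539238*(1/19155) + 2735616*(1/4053586) = 4539238/19155 + 1367808/2026793 = 9226296165974/38823219915 ≈ 237.65)
q(d) = d²*(4 - d) (q(d) = (d*d)*(4 - d) = d²*(4 - d))
C(a) = -5
(C(q(-4))*(-44920))/s = (-5*(-44920))/(9226296165974/38823219915) = 224600*(38823219915/9226296165974) = 4359847596454500/4613148082987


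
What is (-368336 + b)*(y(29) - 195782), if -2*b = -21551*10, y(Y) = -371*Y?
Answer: 53820660321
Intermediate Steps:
b = 107755 (b = -(-21551)*10/2 = -½*(-215510) = 107755)
(-368336 + b)*(y(29) - 195782) = (-368336 + 107755)*(-371*29 - 195782) = -260581*(-10759 - 195782) = -260581*(-206541) = 53820660321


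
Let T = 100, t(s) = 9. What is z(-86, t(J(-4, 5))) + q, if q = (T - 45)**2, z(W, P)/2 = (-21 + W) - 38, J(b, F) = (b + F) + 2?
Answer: 2735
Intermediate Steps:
J(b, F) = 2 + F + b (J(b, F) = (F + b) + 2 = 2 + F + b)
z(W, P) = -118 + 2*W (z(W, P) = 2*((-21 + W) - 38) = 2*(-59 + W) = -118 + 2*W)
q = 3025 (q = (100 - 45)**2 = 55**2 = 3025)
z(-86, t(J(-4, 5))) + q = (-118 + 2*(-86)) + 3025 = (-118 - 172) + 3025 = -290 + 3025 = 2735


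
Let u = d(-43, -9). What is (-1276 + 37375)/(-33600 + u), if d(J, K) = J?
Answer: -36099/33643 ≈ -1.0730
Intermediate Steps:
u = -43
(-1276 + 37375)/(-33600 + u) = (-1276 + 37375)/(-33600 - 43) = 36099/(-33643) = 36099*(-1/33643) = -36099/33643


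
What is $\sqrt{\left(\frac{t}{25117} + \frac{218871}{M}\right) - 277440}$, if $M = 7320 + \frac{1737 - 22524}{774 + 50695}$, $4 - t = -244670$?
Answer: $\frac{15 i \sqrt{12265442377444996142135754511}}{3154128334427} \approx 526.69 i$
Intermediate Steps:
$t = 244674$ ($t = 4 - -244670 = 4 + 244670 = 244674$)
$M = \frac{376732293}{51469}$ ($M = 7320 - \frac{20787}{51469} = \frac{376732293}{51469} \approx 7319.6$)
$\sqrt{\left(\frac{t}{25117} + \frac{218871}{M}\right) - 277440} = \sqrt{\left(\frac{244674}{25117} + \frac{218871}{\frac{376732293}{51469}}\right) - 277440} = \sqrt{\left(244674 \cdot \frac{1}{25117} + 218871 \cdot \frac{51469}{376732293}\right) - 277440} = \sqrt{\left(\frac{244674}{25117} + \frac{3755023833}{125577431}\right) - 277440} = \sqrt{\frac{125040465965955}{3154128334427} - 277440} = \sqrt{- \frac{874956324637460925}{3154128334427}} = \frac{15 i \sqrt{12265442377444996142135754511}}{3154128334427}$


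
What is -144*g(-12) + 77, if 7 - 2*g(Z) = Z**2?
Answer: 9941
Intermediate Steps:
g(Z) = 7/2 - Z**2/2
-144*g(-12) + 77 = -144*(7/2 - 1/2*(-12)**2) + 77 = -144*(7/2 - 1/2*144) + 77 = -144*(7/2 - 72) + 77 = -144*(-137/2) + 77 = 9864 + 77 = 9941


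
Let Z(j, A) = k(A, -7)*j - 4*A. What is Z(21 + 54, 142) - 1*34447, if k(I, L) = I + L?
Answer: -24890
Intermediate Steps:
Z(j, A) = -4*A + j*(-7 + A) (Z(j, A) = (A - 7)*j - 4*A = (-7 + A)*j - 4*A = j*(-7 + A) - 4*A = -4*A + j*(-7 + A))
Z(21 + 54, 142) - 1*34447 = (-4*142 + (21 + 54)*(-7 + 142)) - 1*34447 = (-568 + 75*135) - 34447 = (-568 + 10125) - 34447 = 9557 - 34447 = -24890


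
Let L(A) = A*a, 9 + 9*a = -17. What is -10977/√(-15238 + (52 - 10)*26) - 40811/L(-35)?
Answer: -367299/910 + 10977*I*√14146/14146 ≈ -403.63 + 92.293*I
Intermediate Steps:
a = -26/9 (a = -1 + (⅑)*(-17) = -1 - 17/9 = -26/9 ≈ -2.8889)
L(A) = -26*A/9 (L(A) = A*(-26/9) = -26*A/9)
-10977/√(-15238 + (52 - 10)*26) - 40811/L(-35) = -10977/√(-15238 + (52 - 10)*26) - 40811/((-26/9*(-35))) = -10977/√(-15238 + 42*26) - 40811/910/9 = -10977/√(-15238 + 1092) - 40811*9/910 = -10977*(-I*√14146/14146) - 367299/910 = -(-10977)*I*√14146/14146 - 367299/910 = 10977*I*√14146/14146 - 367299/910 = -367299/910 + 10977*I*√14146/14146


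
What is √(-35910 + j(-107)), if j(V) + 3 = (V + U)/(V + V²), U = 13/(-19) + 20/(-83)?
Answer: I*√2872330976159452190/8943167 ≈ 189.51*I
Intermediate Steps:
U = -1459/1577 (U = 13*(-1/19) + 20*(-1/83) = -13/19 - 20/83 = -1459/1577 ≈ -0.92517)
j(V) = -3 + (-1459/1577 + V)/(V + V²) (j(V) = -3 + (V - 1459/1577)/(V + V²) = -3 + (-1459/1577 + V)/(V + V²))
√(-35910 + j(-107)) = √(-35910 + (1/1577)*(-1459 - 4731*(-107)² - 3154*(-107))/(-107*(1 - 107))) = √(-35910 + (1/1577)*(-1/107)*(-1459 - 4731*11449 + 337478)/(-106)) = √(-35910 + (1/1577)*(-1/107)*(-1/106)*(-1459 - 54165219 + 337478)) = √(-35910 + (1/1577)*(-1/107)*(-1/106)*(-53829200)) = √(-35910 - 26914600/8943167) = √(-321176041570/8943167) = I*√2872330976159452190/8943167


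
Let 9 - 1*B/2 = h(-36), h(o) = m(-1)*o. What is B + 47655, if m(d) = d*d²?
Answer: 47601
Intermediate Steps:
m(d) = d³
h(o) = -o (h(o) = (-1)³*o = -o)
B = -54 (B = 18 - (-2)*(-36) = 18 - 2*36 = 18 - 72 = -54)
B + 47655 = -54 + 47655 = 47601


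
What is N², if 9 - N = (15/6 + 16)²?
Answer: 1776889/16 ≈ 1.1106e+5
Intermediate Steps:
N = -1333/4 (N = 9 - (15/6 + 16)² = 9 - (15*(⅙) + 16)² = 9 - (5/2 + 16)² = 9 - (37/2)² = 9 - 1*1369/4 = 9 - 1369/4 = -1333/4 ≈ -333.25)
N² = (-1333/4)² = 1776889/16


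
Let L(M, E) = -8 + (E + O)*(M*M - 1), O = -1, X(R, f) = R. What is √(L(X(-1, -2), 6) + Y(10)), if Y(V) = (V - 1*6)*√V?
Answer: 2*√(-2 + √10) ≈ 2.1562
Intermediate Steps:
Y(V) = √V*(-6 + V) (Y(V) = (V - 6)*√V = (-6 + V)*√V = √V*(-6 + V))
L(M, E) = -8 + (-1 + E)*(-1 + M²) (L(M, E) = -8 + (E - 1)*(M*M - 1) = -8 + (-1 + E)*(M² - 1) = -8 + (-1 + E)*(-1 + M²))
√(L(X(-1, -2), 6) + Y(10)) = √((-7 - 1*6 - 1*(-1)² + 6*(-1)²) + √10*(-6 + 10)) = √((-7 - 6 - 1*1 + 6*1) + √10*4) = √((-7 - 6 - 1 + 6) + 4*√10) = √(-8 + 4*√10)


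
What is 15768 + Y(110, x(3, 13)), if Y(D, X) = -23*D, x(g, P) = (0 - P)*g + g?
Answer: 13238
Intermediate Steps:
x(g, P) = g - P*g (x(g, P) = (-P)*g + g = -P*g + g = g - P*g)
15768 + Y(110, x(3, 13)) = 15768 - 23*110 = 15768 - 2530 = 13238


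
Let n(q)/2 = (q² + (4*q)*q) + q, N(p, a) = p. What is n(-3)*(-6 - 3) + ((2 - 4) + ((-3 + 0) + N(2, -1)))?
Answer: -759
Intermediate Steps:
n(q) = 2*q + 10*q² (n(q) = 2*((q² + (4*q)*q) + q) = 2*((q² + 4*q²) + q) = 2*(5*q² + q) = 2*(q + 5*q²) = 2*q + 10*q²)
n(-3)*(-6 - 3) + ((2 - 4) + ((-3 + 0) + N(2, -1))) = (2*(-3)*(1 + 5*(-3)))*(-6 - 3) + ((2 - 4) + ((-3 + 0) + 2)) = (2*(-3)*(1 - 15))*(-9) + (-2 + (-3 + 2)) = (2*(-3)*(-14))*(-9) + (-2 - 1) = 84*(-9) - 3 = -756 - 3 = -759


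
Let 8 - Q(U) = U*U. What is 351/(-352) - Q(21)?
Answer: 152065/352 ≈ 432.00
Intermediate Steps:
Q(U) = 8 - U² (Q(U) = 8 - U*U = 8 - U²)
351/(-352) - Q(21) = 351/(-352) - (8 - 1*21²) = 351*(-1/352) - (8 - 1*441) = -351/352 - (8 - 441) = -351/352 - 1*(-433) = -351/352 + 433 = 152065/352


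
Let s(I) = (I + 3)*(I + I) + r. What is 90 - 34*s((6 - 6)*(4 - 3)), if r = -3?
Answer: 192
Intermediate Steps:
s(I) = -3 + 2*I*(3 + I) (s(I) = (I + 3)*(I + I) - 3 = (3 + I)*(2*I) - 3 = 2*I*(3 + I) - 3 = -3 + 2*I*(3 + I))
90 - 34*s((6 - 6)*(4 - 3)) = 90 - 34*(-3 + 2*((6 - 6)*(4 - 3))² + 6*((6 - 6)*(4 - 3))) = 90 - 34*(-3 + 2*(0*1)² + 6*(0*1)) = 90 - 34*(-3 + 2*0² + 6*0) = 90 - 34*(-3 + 2*0 + 0) = 90 - 34*(-3 + 0 + 0) = 90 - 34*(-3) = 90 + 102 = 192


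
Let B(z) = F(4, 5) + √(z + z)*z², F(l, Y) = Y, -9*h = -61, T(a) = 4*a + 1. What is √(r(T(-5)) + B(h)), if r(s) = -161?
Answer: √(-113724 + 11163*√122)/27 ≈ 3.6242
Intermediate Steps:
T(a) = 1 + 4*a
h = 61/9 (h = -⅑*(-61) = 61/9 ≈ 6.7778)
B(z) = 5 + √2*z^(5/2) (B(z) = 5 + √(z + z)*z² = 5 + √(2*z)*z² = 5 + (√2*√z)*z² = 5 + √2*z^(5/2))
√(r(T(-5)) + B(h)) = √(-161 + (5 + √2*(61/9)^(5/2))) = √(-161 + (5 + √2*(3721*√61/243))) = √(-161 + (5 + 3721*√122/243)) = √(-156 + 3721*√122/243)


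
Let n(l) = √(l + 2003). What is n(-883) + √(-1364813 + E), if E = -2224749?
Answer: 4*√70 + I*√3589562 ≈ 33.466 + 1894.6*I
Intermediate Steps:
n(l) = √(2003 + l)
n(-883) + √(-1364813 + E) = √(2003 - 883) + √(-1364813 - 2224749) = √1120 + √(-3589562) = 4*√70 + I*√3589562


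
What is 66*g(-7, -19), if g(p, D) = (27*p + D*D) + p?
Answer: 10890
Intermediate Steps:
g(p, D) = D² + 28*p (g(p, D) = (27*p + D²) + p = (D² + 27*p) + p = D² + 28*p)
66*g(-7, -19) = 66*((-19)² + 28*(-7)) = 66*(361 - 196) = 66*165 = 10890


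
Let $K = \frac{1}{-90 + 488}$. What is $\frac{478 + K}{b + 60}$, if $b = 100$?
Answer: $\frac{38049}{12736} \approx 2.9875$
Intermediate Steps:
$K = \frac{1}{398} \approx 0.0025126$
$\frac{478 + K}{b + 60} = \frac{478 + \frac{1}{398}}{100 + 60} = \frac{190245}{398 \cdot 160} = \frac{190245}{398} \cdot \frac{1}{160} = \frac{38049}{12736}$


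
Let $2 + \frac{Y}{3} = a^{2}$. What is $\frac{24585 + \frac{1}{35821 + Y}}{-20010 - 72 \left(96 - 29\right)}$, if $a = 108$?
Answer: $- \frac{870395048}{879210519} \approx -0.98997$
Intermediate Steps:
$Y = 34986$ ($Y = -6 + 3 \cdot 108^{2} = -6 + 3 \cdot 11664 = -6 + 34992 = 34986$)
$\frac{24585 + \frac{1}{35821 + Y}}{-20010 - 72 \left(96 - 29\right)} = \frac{24585 + \frac{1}{35821 + 34986}}{-20010 - 72 \left(96 - 29\right)} = \frac{24585 + \frac{1}{70807}}{-20010 - 4824} = \frac{1740790096}{70807 \left(-24834\right)} = \frac{1740790096}{70807} \left(- \frac{1}{24834}\right) = - \frac{870395048}{879210519}$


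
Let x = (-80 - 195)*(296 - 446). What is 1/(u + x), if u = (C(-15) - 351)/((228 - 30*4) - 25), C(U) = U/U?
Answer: 83/3423400 ≈ 2.4245e-5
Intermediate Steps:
C(U) = 1
x = 41250 (x = -275*(-150) = 41250)
u = -350/83 (u = (1 - 351)/((228 - 30*4) - 25) = -350/((228 - 1*120) - 25) = -350/((228 - 120) - 25) = -350/(108 - 25) = -350/83 ≈ -4.2169)
1/(u + x) = 1/(-350/83 + 41250) = 1/(3423400/83) = 83/3423400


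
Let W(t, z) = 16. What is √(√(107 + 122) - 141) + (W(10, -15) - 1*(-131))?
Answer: 147 + √(-141 + √229) ≈ 147.0 + 11.219*I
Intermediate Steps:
√(√(107 + 122) - 141) + (W(10, -15) - 1*(-131)) = √(√(107 + 122) - 141) + (16 - 1*(-131)) = √(√229 - 141) + (16 + 131) = √(-141 + √229) + 147 = 147 + √(-141 + √229)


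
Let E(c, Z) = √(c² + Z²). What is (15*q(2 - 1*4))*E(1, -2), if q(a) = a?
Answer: -30*√5 ≈ -67.082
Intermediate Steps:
E(c, Z) = √(Z² + c²)
(15*q(2 - 1*4))*E(1, -2) = (15*(2 - 1*4))*√((-2)² + 1²) = (15*(2 - 4))*√(4 + 1) = (15*(-2))*√5 = -30*√5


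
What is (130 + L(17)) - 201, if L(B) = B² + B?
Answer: 235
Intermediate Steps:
L(B) = B + B²
(130 + L(17)) - 201 = (130 + 17*(1 + 17)) - 201 = (130 + 17*18) - 201 = (130 + 306) - 201 = 436 - 201 = 235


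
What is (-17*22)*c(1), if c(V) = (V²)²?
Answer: -374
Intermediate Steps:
c(V) = V⁴
(-17*22)*c(1) = -17*22*1⁴ = -374*1 = -374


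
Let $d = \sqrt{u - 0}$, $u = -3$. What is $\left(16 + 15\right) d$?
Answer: $31 i \sqrt{3} \approx 53.694 i$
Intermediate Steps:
$d = i \sqrt{3}$ ($d = \sqrt{-3 - 0} = \sqrt{-3 + 0} = \sqrt{-3} = i \sqrt{3} \approx 1.732 i$)
$\left(16 + 15\right) d = \left(16 + 15\right) i \sqrt{3} = 31 i \sqrt{3}$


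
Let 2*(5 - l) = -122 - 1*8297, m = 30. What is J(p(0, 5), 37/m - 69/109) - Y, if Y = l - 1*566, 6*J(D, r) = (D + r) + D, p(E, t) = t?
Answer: -71548907/19620 ≈ -3646.7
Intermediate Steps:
l = 8429/2 (l = 5 - (-122 - 1*8297)/2 = 5 - (-122 - 8297)/2 = 5 - 1/2*(-8419) = 5 + 8419/2 = 8429/2 ≈ 4214.5)
J(D, r) = D/3 + r/6 (J(D, r) = ((D + r) + D)/6 = (r + 2*D)/6 = D/3 + r/6)
Y = 7297/2 (Y = 8429/2 - 1*566 = 8429/2 - 566 = 7297/2 ≈ 3648.5)
J(p(0, 5), 37/m - 69/109) - Y = ((1/3)*5 + (37/30 - 69/109)/6) - 1*7297/2 = (5/3 + (37*(1/30) - 69*1/109)/6) - 7297/2 = (5/3 + (37/30 - 69/109)/6) - 7297/2 = (5/3 + (1/6)*(1963/3270)) - 7297/2 = (5/3 + 1963/19620) - 7297/2 = 34663/19620 - 7297/2 = -71548907/19620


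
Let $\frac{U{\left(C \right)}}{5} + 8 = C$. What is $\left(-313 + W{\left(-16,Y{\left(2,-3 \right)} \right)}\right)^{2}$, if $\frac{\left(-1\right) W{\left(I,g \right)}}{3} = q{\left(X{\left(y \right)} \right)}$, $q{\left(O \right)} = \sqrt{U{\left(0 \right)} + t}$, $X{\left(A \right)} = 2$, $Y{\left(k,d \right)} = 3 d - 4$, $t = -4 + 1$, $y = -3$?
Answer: $97582 + 1878 i \sqrt{43} \approx 97582.0 + 12315.0 i$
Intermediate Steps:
$U{\left(C \right)} = -40 + 5 C$
$t = -3$
$Y{\left(k,d \right)} = -4 + 3 d$
$q{\left(O \right)} = i \sqrt{43}$ ($q{\left(O \right)} = \sqrt{\left(-40 + 5 \cdot 0\right) - 3} = \sqrt{\left(-40 + 0\right) - 3} = \sqrt{-40 - 3} = \sqrt{-43} = i \sqrt{43}$)
$W{\left(I,g \right)} = - 3 i \sqrt{43}$
$\left(-313 + W{\left(-16,Y{\left(2,-3 \right)} \right)}\right)^{2} = \left(-313 - 3 i \sqrt{43}\right)^{2}$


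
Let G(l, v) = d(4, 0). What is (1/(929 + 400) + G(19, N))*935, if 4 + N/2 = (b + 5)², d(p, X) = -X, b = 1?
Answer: 935/1329 ≈ 0.70354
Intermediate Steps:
N = 64 (N = -8 + 2*(1 + 5)² = -8 + 2*6² = -8 + 2*36 = -8 + 72 = 64)
G(l, v) = 0 (G(l, v) = -1*0 = 0)
(1/(929 + 400) + G(19, N))*935 = (1/(929 + 400) + 0)*935 = (1/1329 + 0)*935 = (1/1329)*935 = 935/1329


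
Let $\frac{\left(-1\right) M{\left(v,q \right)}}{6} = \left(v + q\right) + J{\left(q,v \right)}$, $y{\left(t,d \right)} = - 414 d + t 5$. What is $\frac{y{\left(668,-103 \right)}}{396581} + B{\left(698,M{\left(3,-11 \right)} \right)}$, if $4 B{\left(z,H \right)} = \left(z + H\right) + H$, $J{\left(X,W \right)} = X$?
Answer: $\frac{183708967}{793162} \approx 231.62$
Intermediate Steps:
$y{\left(t,d \right)} = - 414 d + 5 t$
$M{\left(v,q \right)} = - 12 q - 6 v$ ($M{\left(v,q \right)} = - 6 \left(\left(v + q\right) + q\right) = - 6 \left(\left(q + v\right) + q\right) = - 6 \left(v + 2 q\right) = - 12 q - 6 v$)
$B{\left(z,H \right)} = \frac{H}{2} + \frac{z}{4}$ ($B{\left(z,H \right)} = \frac{\left(z + H\right) + H}{4} = \frac{\left(H + z\right) + H}{4} = \frac{z + 2 H}{4} = \frac{H}{2} + \frac{z}{4}$)
$\frac{y{\left(668,-103 \right)}}{396581} + B{\left(698,M{\left(3,-11 \right)} \right)} = \frac{\left(-414\right) \left(-103\right) + 5 \cdot 668}{396581} + \left(\frac{\left(-12\right) \left(-11\right) - 18}{2} + \frac{1}{4} \cdot 698\right) = \left(42642 + 3340\right) \frac{1}{396581} + \left(\frac{132 - 18}{2} + \frac{349}{2}\right) = 45982 \cdot \frac{1}{396581} + \left(\frac{1}{2} \cdot 114 + \frac{349}{2}\right) = \frac{45982}{396581} + \left(57 + \frac{349}{2}\right) = \frac{45982}{396581} + \frac{463}{2} = \frac{183708967}{793162}$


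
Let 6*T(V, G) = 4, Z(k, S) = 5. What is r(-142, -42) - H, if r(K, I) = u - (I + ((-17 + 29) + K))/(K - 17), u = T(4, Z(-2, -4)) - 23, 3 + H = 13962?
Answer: -741068/53 ≈ -13982.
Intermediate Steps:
H = 13959 (H = -3 + 13962 = 13959)
T(V, G) = 2/3 (T(V, G) = (1/6)*4 = 2/3)
u = -67/3 (u = 2/3 - 23 = -67/3 ≈ -22.333)
r(K, I) = -67/3 - (12 + I + K)/(-17 + K) (r(K, I) = -67/3 - (I + ((-17 + 29) + K))/(K - 17) = -67/3 - (I + (12 + K))/(-17 + K) = -67/3 - (12 + I + K)/(-17 + K))
r(-142, -42) - H = (1103 - 70*(-142) - 3*(-42))/(3*(-17 - 142)) - 1*13959 = (1/3)*(1103 + 9940 + 126)/(-159) - 13959 = (1/3)*(-1/159)*11169 - 13959 = -1241/53 - 13959 = -741068/53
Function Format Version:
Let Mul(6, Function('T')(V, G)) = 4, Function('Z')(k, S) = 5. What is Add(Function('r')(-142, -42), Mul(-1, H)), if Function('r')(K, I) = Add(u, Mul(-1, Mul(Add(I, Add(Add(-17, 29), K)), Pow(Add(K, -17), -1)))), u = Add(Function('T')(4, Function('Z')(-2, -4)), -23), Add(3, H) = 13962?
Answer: Rational(-741068, 53) ≈ -13982.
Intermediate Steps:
H = 13959 (H = Add(-3, 13962) = 13959)
Function('T')(V, G) = Rational(2, 3) (Function('T')(V, G) = Mul(Rational(1, 6), 4) = Rational(2, 3))
u = Rational(-67, 3) (u = Add(Rational(2, 3), -23) = Rational(-67, 3) ≈ -22.333)
Function('r')(K, I) = Add(Rational(-67, 3), Mul(-1, Pow(Add(-17, K), -1), Add(12, I, K))) (Function('r')(K, I) = Add(Rational(-67, 3), Mul(-1, Mul(Add(I, Add(Add(-17, 29), K)), Pow(Add(K, -17), -1)))) = Add(Rational(-67, 3), Mul(-1, Mul(Add(I, Add(12, K)), Pow(Add(-17, K), -1)))) = Add(Rational(-67, 3), Mul(-1, Mul(Add(12, I, K), Pow(Add(-17, K), -1)))) = Add(Rational(-67, 3), Mul(-1, Mul(Pow(Add(-17, K), -1), Add(12, I, K)))) = Add(Rational(-67, 3), Mul(-1, Pow(Add(-17, K), -1), Add(12, I, K))))
Add(Function('r')(-142, -42), Mul(-1, H)) = Add(Mul(Rational(1, 3), Pow(Add(-17, -142), -1), Add(1103, Mul(-70, -142), Mul(-3, -42))), Mul(-1, 13959)) = Add(Mul(Rational(1, 3), Pow(-159, -1), Add(1103, 9940, 126)), -13959) = Add(Mul(Rational(1, 3), Rational(-1, 159), 11169), -13959) = Add(Rational(-1241, 53), -13959) = Rational(-741068, 53)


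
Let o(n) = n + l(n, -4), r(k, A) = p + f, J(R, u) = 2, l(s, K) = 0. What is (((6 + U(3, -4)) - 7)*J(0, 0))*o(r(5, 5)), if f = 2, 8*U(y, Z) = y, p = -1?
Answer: -5/4 ≈ -1.2500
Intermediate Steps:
U(y, Z) = y/8
r(k, A) = 1 (r(k, A) = -1 + 2 = 1)
o(n) = n (o(n) = n + 0 = n)
(((6 + U(3, -4)) - 7)*J(0, 0))*o(r(5, 5)) = (((6 + (⅛)*3) - 7)*2)*1 = (((6 + 3/8) - 7)*2)*1 = ((51/8 - 7)*2)*1 = -5/8*2*1 = -5/4*1 = -5/4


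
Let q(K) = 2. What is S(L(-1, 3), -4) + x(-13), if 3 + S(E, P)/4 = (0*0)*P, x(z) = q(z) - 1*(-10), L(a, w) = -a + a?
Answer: 0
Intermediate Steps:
L(a, w) = 0
x(z) = 12 (x(z) = 2 - 1*(-10) = 2 + 10 = 12)
S(E, P) = -12 (S(E, P) = -12 + 4*((0*0)*P) = -12 + 4*(0*P) = -12 + 4*0 = -12 + 0 = -12)
S(L(-1, 3), -4) + x(-13) = -12 + 12 = 0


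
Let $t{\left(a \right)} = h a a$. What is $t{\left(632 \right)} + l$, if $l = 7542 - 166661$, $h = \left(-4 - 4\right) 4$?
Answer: $-12940687$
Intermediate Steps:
$h = -32$ ($h = \left(-8\right) 4 = -32$)
$l = -159119$ ($l = 7542 - 166661 = -159119$)
$t{\left(a \right)} = - 32 a^{2}$ ($t{\left(a \right)} = - 32 a a = - 32 a^{2}$)
$t{\left(632 \right)} + l = - 32 \cdot 632^{2} - 159119 = \left(-32\right) 399424 - 159119 = -12781568 - 159119 = -12940687$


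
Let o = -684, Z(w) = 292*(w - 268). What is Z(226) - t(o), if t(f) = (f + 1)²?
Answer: -478753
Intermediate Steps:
Z(w) = -78256 + 292*w (Z(w) = 292*(-268 + w) = -78256 + 292*w)
t(f) = (1 + f)²
Z(226) - t(o) = (-78256 + 292*226) - (1 - 684)² = (-78256 + 65992) - 1*(-683)² = -12264 - 1*466489 = -12264 - 466489 = -478753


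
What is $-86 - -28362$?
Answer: $28276$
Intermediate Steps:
$-86 - -28362 = -86 + 28362 = 28276$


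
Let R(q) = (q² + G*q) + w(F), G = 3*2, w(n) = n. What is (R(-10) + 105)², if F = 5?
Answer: 22500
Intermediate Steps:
G = 6
R(q) = 5 + q² + 6*q (R(q) = (q² + 6*q) + 5 = 5 + q² + 6*q)
(R(-10) + 105)² = ((5 + (-10)² + 6*(-10)) + 105)² = ((5 + 100 - 60) + 105)² = (45 + 105)² = 150² = 22500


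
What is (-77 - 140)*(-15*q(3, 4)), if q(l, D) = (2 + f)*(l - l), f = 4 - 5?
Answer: 0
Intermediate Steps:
f = -1
q(l, D) = 0 (q(l, D) = (2 - 1)*(l - l) = 1*0 = 0)
(-77 - 140)*(-15*q(3, 4)) = (-77 - 140)*(-15*0) = -217*0 = 0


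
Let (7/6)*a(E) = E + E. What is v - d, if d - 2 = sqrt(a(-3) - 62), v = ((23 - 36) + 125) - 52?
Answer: 58 - I*sqrt(3290)/7 ≈ 58.0 - 8.1941*I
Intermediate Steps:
a(E) = 12*E/7 (a(E) = 6*(E + E)/7 = 6*(2*E)/7 = 12*E/7)
v = 60 (v = (-13 + 125) - 52 = 112 - 52 = 60)
d = 2 + I*sqrt(3290)/7 (d = 2 + sqrt((12/7)*(-3) - 62) = 2 + sqrt(-36/7 - 62) = 2 + sqrt(-470/7) = 2 + I*sqrt(3290)/7 ≈ 2.0 + 8.1941*I)
v - d = 60 - (2 + I*sqrt(3290)/7) = 60 + (-2 - I*sqrt(3290)/7) = 58 - I*sqrt(3290)/7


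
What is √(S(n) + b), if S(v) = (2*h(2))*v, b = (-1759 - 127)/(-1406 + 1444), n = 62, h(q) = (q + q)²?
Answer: √698307/19 ≈ 43.981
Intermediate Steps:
h(q) = 4*q² (h(q) = (2*q)² = 4*q²)
b = -943/19 (b = -1886/38 = -1886*1/38 = -943/19 ≈ -49.632)
S(v) = 32*v (S(v) = (2*(4*2²))*v = (2*(4*4))*v = (2*16)*v = 32*v)
√(S(n) + b) = √(32*62 - 943/19) = √(1984 - 943/19) = √(36753/19) = √698307/19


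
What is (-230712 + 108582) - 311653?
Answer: -433783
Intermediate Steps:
(-230712 + 108582) - 311653 = -122130 - 311653 = -433783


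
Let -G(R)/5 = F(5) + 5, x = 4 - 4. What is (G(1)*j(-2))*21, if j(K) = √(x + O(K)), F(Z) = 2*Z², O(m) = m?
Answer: -5775*I*√2 ≈ -8167.1*I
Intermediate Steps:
x = 0
G(R) = -275 (G(R) = -5*(2*5² + 5) = -5*(2*25 + 5) = -5*(50 + 5) = -5*55 = -275)
j(K) = √K (j(K) = √(0 + K) = √K)
(G(1)*j(-2))*21 = -275*I*√2*21 = -5775*I*√2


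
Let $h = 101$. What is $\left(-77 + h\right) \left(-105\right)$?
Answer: $-2520$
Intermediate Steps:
$\left(-77 + h\right) \left(-105\right) = \left(-77 + 101\right) \left(-105\right) = 24 \left(-105\right) = -2520$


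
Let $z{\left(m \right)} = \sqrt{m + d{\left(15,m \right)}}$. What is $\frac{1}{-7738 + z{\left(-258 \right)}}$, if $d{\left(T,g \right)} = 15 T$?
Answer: $- \frac{7738}{59876677} - \frac{i \sqrt{33}}{59876677} \approx -0.00012923 - 9.594 \cdot 10^{-8} i$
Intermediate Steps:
$z{\left(m \right)} = \sqrt{225 + m}$ ($z{\left(m \right)} = \sqrt{m + 15 \cdot 15} = \sqrt{m + 225} = \sqrt{225 + m}$)
$\frac{1}{-7738 + z{\left(-258 \right)}} = \frac{1}{-7738 + \sqrt{225 - 258}} = \frac{1}{-7738 + \sqrt{-33}} = \frac{1}{-7738 + i \sqrt{33}}$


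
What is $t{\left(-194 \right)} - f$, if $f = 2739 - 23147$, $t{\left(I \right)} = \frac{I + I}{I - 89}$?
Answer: $\frac{5775852}{283} \approx 20409.0$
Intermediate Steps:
$t{\left(I \right)} = \frac{2 I}{-89 + I}$
$f = -20408$ ($f = 2739 - 23147 = -20408$)
$t{\left(-194 \right)} - f = 2 \left(-194\right) \frac{1}{-89 - 194} - -20408 = 2 \left(-194\right) \frac{1}{-283} + 20408 = 2 \left(-194\right) \left(- \frac{1}{283}\right) + 20408 = \frac{388}{283} + 20408 = \frac{5775852}{283}$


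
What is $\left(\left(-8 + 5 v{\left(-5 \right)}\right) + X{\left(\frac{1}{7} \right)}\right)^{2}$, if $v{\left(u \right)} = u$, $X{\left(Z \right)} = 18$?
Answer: $225$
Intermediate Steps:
$\left(\left(-8 + 5 v{\left(-5 \right)}\right) + X{\left(\frac{1}{7} \right)}\right)^{2} = \left(\left(-8 + 5 \left(-5\right)\right) + 18\right)^{2} = \left(\left(-8 - 25\right) + 18\right)^{2} = \left(-33 + 18\right)^{2} = \left(-15\right)^{2} = 225$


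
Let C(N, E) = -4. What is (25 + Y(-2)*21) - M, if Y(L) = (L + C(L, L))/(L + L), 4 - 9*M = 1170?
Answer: 3349/18 ≈ 186.06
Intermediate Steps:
M = -1166/9 (M = 4/9 - 1/9*1170 = 4/9 - 130 = -1166/9 ≈ -129.56)
Y(L) = (-4 + L)/(2*L) (Y(L) = (L - 4)/(L + L) = (-4 + L)/((2*L)) = (-4 + L)*(1/(2*L)) = (-4 + L)/(2*L))
(25 + Y(-2)*21) - M = (25 + ((1/2)*(-4 - 2)/(-2))*21) - 1*(-1166/9) = (25 + ((1/2)*(-1/2)*(-6))*21) + 1166/9 = (25 + (3/2)*21) + 1166/9 = (25 + 63/2) + 1166/9 = 113/2 + 1166/9 = 3349/18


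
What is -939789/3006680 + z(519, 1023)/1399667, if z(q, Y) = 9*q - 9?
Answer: -1301374508103/4208350775560 ≈ -0.30924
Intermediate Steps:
z(q, Y) = -9 + 9*q
-939789/3006680 + z(519, 1023)/1399667 = -939789/3006680 + (-9 + 9*519)/1399667 = -939789*1/3006680 + (-9 + 4671)*(1/1399667) = -939789/3006680 + 4662*(1/1399667) = -939789/3006680 + 4662/1399667 = -1301374508103/4208350775560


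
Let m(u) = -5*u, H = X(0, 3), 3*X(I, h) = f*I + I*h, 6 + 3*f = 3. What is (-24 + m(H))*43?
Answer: -1032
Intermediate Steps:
f = -1 (f = -2 + (⅓)*3 = -2 + 1 = -1)
X(I, h) = -I/3 + I*h/3 (X(I, h) = (-I + I*h)/3 = -I/3 + I*h/3)
H = 0 (H = (⅓)*0*(-1 + 3) = (⅓)*0*2 = 0)
(-24 + m(H))*43 = (-24 - 5*0)*43 = (-24 + 0)*43 = -24*43 = -1032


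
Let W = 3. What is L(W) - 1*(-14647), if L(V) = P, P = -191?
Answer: 14456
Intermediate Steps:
L(V) = -191
L(W) - 1*(-14647) = -191 - 1*(-14647) = -191 + 14647 = 14456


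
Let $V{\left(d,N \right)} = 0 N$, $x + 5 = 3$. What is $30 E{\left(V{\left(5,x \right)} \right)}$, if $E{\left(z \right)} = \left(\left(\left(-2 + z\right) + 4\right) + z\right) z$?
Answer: $0$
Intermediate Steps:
$x = -2$ ($x = -5 + 3 = -2$)
$V{\left(d,N \right)} = 0$
$E{\left(z \right)} = z \left(2 + 2 z\right)$ ($E{\left(z \right)} = \left(\left(2 + z\right) + z\right) z = \left(2 + 2 z\right) z = z \left(2 + 2 z\right)$)
$30 E{\left(V{\left(5,x \right)} \right)} = 30 \cdot 2 \cdot 0 \left(1 + 0\right) = 30 \cdot 2 \cdot 0 \cdot 1 = 30 \cdot 0 = 0$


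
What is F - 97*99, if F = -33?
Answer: -9636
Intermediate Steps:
F - 97*99 = -33 - 97*99 = -33 - 9603 = -9636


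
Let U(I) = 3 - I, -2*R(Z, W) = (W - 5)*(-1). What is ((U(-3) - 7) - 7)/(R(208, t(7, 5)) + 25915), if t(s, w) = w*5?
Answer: -8/25925 ≈ -0.00030858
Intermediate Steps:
t(s, w) = 5*w
R(Z, W) = -5/2 + W/2 (R(Z, W) = -(W - 5)*(-1)/2 = -(-5 + W)*(-1)/2 = -(5 - W)/2 = -5/2 + W/2)
((U(-3) - 7) - 7)/(R(208, t(7, 5)) + 25915) = (((3 - 1*(-3)) - 7) - 7)/((-5/2 + (5*5)/2) + 25915) = (((3 + 3) - 7) - 7)/((-5/2 + (½)*25) + 25915) = ((6 - 7) - 7)/((-5/2 + 25/2) + 25915) = (-1 - 7)/(10 + 25915) = -8/25925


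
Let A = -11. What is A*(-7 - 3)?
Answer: 110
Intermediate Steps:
A*(-7 - 3) = -11*(-7 - 3) = -11*(-10) = 110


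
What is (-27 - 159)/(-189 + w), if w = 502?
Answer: -186/313 ≈ -0.59425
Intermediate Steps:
(-27 - 159)/(-189 + w) = (-27 - 159)/(-189 + 502) = -186/313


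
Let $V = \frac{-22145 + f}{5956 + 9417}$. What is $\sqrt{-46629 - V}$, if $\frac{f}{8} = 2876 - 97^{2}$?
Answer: $\frac{2 i \sqrt{2754661766646}}{15373} \approx 215.93 i$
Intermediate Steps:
$f = -52264$ ($f = 8 \left(2876 - 97^{2}\right) = 8 \left(2876 - 9409\right) = 8 \left(-6533\right) = -52264$)
$V = - \frac{74409}{15373}$ ($V = \frac{-22145 - 52264}{5956 + 9417} = - \frac{74409}{15373} \approx -4.8402$)
$\sqrt{-46629 - V} = \sqrt{-46629 - - \frac{74409}{15373}} = \sqrt{-46629 + \frac{74409}{15373}} = \sqrt{- \frac{716753208}{15373}} = \frac{2 i \sqrt{2754661766646}}{15373}$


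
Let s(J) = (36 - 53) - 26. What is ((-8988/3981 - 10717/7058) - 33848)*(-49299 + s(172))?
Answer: 7822053651609045/4682983 ≈ 1.6703e+9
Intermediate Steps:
s(J) = -43 (s(J) = -17 - 26 = -43)
((-8988/3981 - 10717/7058) - 33848)*(-49299 + s(172)) = ((-8988/3981 - 10717/7058) - 33848)*(-49299 - 43) = ((-8988*1/3981 - 10717*1/7058) - 33848)*(-49342) = ((-2996/1327 - 10717/7058) - 33848)*(-49342) = (-35367227/9365966 - 33848)*(-49342) = -317054584395/9365966*(-49342) = 7822053651609045/4682983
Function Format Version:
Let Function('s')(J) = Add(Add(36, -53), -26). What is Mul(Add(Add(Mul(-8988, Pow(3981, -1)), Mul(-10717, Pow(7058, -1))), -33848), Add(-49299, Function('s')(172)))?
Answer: Rational(7822053651609045, 4682983) ≈ 1.6703e+9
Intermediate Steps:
Function('s')(J) = -43 (Function('s')(J) = Add(-17, -26) = -43)
Mul(Add(Add(Mul(-8988, Pow(3981, -1)), Mul(-10717, Pow(7058, -1))), -33848), Add(-49299, Function('s')(172))) = Mul(Add(Add(Mul(-8988, Pow(3981, -1)), Mul(-10717, Pow(7058, -1))), -33848), Add(-49299, -43)) = Mul(Add(Add(Mul(-8988, Rational(1, 3981)), Mul(-10717, Rational(1, 7058))), -33848), -49342) = Mul(Add(Add(Rational(-2996, 1327), Rational(-10717, 7058)), -33848), -49342) = Mul(Add(Rational(-35367227, 9365966), -33848), -49342) = Mul(Rational(-317054584395, 9365966), -49342) = Rational(7822053651609045, 4682983)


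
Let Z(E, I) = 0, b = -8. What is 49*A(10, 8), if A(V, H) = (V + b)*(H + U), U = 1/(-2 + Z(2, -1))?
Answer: 735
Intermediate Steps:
U = -1/2 (U = 1/(-2 + 0) = 1/(-2) = -1/2 ≈ -0.50000)
A(V, H) = (-8 + V)*(-1/2 + H) (A(V, H) = (V - 8)*(H - 1/2) = (-8 + V)*(-1/2 + H))
49*A(10, 8) = 49*(4 - 8*8 - 1/2*10 + 8*10) = 49*(4 - 64 - 5 + 80) = 49*15 = 735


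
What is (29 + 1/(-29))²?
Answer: 705600/841 ≈ 839.00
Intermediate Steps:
(29 + 1/(-29))² = (29 - 1/29)² = (840/29)² = 705600/841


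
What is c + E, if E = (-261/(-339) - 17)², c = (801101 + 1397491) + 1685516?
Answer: 49599538608/12769 ≈ 3.8844e+6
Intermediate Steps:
c = 3884108 (c = 2198592 + 1685516 = 3884108)
E = 3363556/12769 (E = (-261*(-1/339) - 17)² = (87/113 - 17)² = (-1834/113)² = 3363556/12769 ≈ 263.42)
c + E = 3884108 + 3363556/12769 = 49599538608/12769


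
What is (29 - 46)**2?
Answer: 289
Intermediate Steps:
(29 - 46)**2 = (-17)**2 = 289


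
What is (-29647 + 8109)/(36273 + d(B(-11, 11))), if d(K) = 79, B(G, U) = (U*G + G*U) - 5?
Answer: -10769/18176 ≈ -0.59248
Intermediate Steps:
B(G, U) = -5 + 2*G*U (B(G, U) = (G*U + G*U) - 5 = 2*G*U - 5 = -5 + 2*G*U)
(-29647 + 8109)/(36273 + d(B(-11, 11))) = (-29647 + 8109)/(36273 + 79) = -21538/36352 = -21538*1/36352 = -10769/18176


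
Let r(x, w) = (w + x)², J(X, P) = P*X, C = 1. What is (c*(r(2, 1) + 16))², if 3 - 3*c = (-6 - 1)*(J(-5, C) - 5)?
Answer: 2805625/9 ≈ 3.1174e+5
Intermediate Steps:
c = -67/3 (c = 1 - (-6 - 1)*(1*(-5) - 5)/3 = 1 - (-7)*(-5 - 5)/3 = 1 - (-7)*(-10)/3 = 1 - ⅓*70 = 1 - 70/3 = -67/3 ≈ -22.333)
(c*(r(2, 1) + 16))² = (-67*((1 + 2)² + 16)/3)² = (-67*(3² + 16)/3)² = (-67*(9 + 16)/3)² = (-67/3*25)² = (-1675/3)² = 2805625/9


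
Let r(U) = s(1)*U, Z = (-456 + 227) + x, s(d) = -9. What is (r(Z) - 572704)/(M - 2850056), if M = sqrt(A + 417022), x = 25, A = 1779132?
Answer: 813502884304/4061408503491 + 285434*sqrt(2196154)/4061408503491 ≈ 0.20040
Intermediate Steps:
Z = -204 (Z = (-456 + 227) + 25 = -229 + 25 = -204)
r(U) = -9*U
M = sqrt(2196154) (M = sqrt(1779132 + 417022) = sqrt(2196154) ≈ 1481.9)
(r(Z) - 572704)/(M - 2850056) = (-9*(-204) - 572704)/(sqrt(2196154) - 2850056) = (1836 - 572704)/(-2850056 + sqrt(2196154)) = -570868/(-2850056 + sqrt(2196154))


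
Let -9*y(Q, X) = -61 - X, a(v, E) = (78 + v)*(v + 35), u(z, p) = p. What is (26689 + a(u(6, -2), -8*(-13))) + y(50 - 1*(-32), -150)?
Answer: 262684/9 ≈ 29187.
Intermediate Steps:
a(v, E) = (35 + v)*(78 + v) (a(v, E) = (78 + v)*(35 + v) = (35 + v)*(78 + v))
y(Q, X) = 61/9 + X/9 (y(Q, X) = -(-61 - X)/9 = 61/9 + X/9)
(26689 + a(u(6, -2), -8*(-13))) + y(50 - 1*(-32), -150) = (26689 + (2730 + (-2)**2 + 113*(-2))) + (61/9 + (1/9)*(-150)) = (26689 + (2730 + 4 - 226)) + (61/9 - 50/3) = (26689 + 2508) - 89/9 = 29197 - 89/9 = 262684/9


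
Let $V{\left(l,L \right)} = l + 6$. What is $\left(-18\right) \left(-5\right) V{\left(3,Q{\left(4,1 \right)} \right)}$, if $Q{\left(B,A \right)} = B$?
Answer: $810$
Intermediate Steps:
$V{\left(l,L \right)} = 6 + l$
$\left(-18\right) \left(-5\right) V{\left(3,Q{\left(4,1 \right)} \right)} = \left(-18\right) \left(-5\right) \left(6 + 3\right) = 90 \cdot 9 = 810$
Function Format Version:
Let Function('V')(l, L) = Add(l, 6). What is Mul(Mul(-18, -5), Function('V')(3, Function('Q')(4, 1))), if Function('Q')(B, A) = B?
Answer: 810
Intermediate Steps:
Function('V')(l, L) = Add(6, l)
Mul(Mul(-18, -5), Function('V')(3, Function('Q')(4, 1))) = Mul(Mul(-18, -5), Add(6, 3)) = Mul(90, 9) = 810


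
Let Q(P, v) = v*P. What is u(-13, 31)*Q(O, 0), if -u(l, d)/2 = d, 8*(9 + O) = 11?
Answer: 0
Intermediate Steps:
O = -61/8 (O = -9 + (1/8)*11 = -9 + 11/8 = -61/8 ≈ -7.6250)
u(l, d) = -2*d
Q(P, v) = P*v
u(-13, 31)*Q(O, 0) = (-2*31)*(-61/8*0) = -62*0 = 0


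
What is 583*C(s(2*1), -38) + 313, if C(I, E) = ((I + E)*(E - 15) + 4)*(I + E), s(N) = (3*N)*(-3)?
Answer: -97029543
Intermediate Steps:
s(N) = -9*N
C(I, E) = (4 + (-15 + E)*(E + I))*(E + I) (C(I, E) = ((E + I)*(-15 + E) + 4)*(E + I) = ((-15 + E)*(E + I) + 4)*(E + I) = (4 + (-15 + E)*(E + I))*(E + I))
583*C(s(2*1), -38) + 313 = 583*((-38)**3 - 15*(-38)**2 - 15*(-18)**2 + 4*(-38) + 4*(-18) - 38*(-18)**2 - 30*(-38)*(-18) + 2*(-18)*(-38)**2) + 313 = 583*(-54872 - 15*1444 - 15*(-9*2)**2 - 152 + 4*(-9*2) - 38*(-9*2)**2 - 30*(-38)*(-9*2) + 2*(-9*2)*1444) + 313 = 583*(-54872 - 21660 - 15*(-18)**2 - 152 + 4*(-18) - 38*(-18)**2 - 30*(-38)*(-18) + 2*(-18)*1444) + 313 = 583*(-54872 - 21660 - 15*324 - 152 - 72 - 38*324 - 20520 - 51984) + 313 = 583*(-54872 - 21660 - 4860 - 152 - 72 - 12312 - 20520 - 51984) + 313 = 583*(-166432) + 313 = -97029856 + 313 = -97029543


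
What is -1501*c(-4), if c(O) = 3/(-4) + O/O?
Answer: -1501/4 ≈ -375.25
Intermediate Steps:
c(O) = ¼ (c(O) = 3*(-¼) + 1 = -¾ + 1 = ¼)
-1501*c(-4) = -1501*¼ = -1501/4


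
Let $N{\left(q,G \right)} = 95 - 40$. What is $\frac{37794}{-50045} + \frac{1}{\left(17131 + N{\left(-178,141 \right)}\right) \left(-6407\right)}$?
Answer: $- \frac{4161523921433}{5510490081590} \approx -0.7552$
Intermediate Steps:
$N{\left(q,G \right)} = 55$
$\frac{37794}{-50045} + \frac{1}{\left(17131 + N{\left(-178,141 \right)}\right) \left(-6407\right)} = \frac{37794}{-50045} + \frac{1}{\left(17131 + 55\right) \left(-6407\right)} = 37794 \left(- \frac{1}{50045}\right) + \frac{1}{17186} \left(- \frac{1}{6407}\right) = - \frac{37794}{50045} + \frac{1}{17186} \left(- \frac{1}{6407}\right) = - \frac{37794}{50045} - \frac{1}{110110702} = - \frac{4161523921433}{5510490081590}$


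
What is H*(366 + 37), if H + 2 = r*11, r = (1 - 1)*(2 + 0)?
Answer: -806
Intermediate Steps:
r = 0 (r = 0*2 = 0)
H = -2 (H = -2 + 0*11 = -2 + 0 = -2)
H*(366 + 37) = -2*(366 + 37) = -2*403 = -806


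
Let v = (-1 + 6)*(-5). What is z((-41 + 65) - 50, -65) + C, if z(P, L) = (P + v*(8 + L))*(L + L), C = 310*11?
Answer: -178460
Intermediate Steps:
v = -25 (v = 5*(-5) = -25)
C = 3410
z(P, L) = 2*L*(-200 + P - 25*L) (z(P, L) = (P - 25*(8 + L))*(L + L) = (P + (-200 - 25*L))*(2*L) = (-200 + P - 25*L)*(2*L) = 2*L*(-200 + P - 25*L))
z((-41 + 65) - 50, -65) + C = 2*(-65)*(-200 + ((-41 + 65) - 50) - 25*(-65)) + 3410 = 2*(-65)*(-200 + (24 - 50) + 1625) + 3410 = 2*(-65)*(-200 - 26 + 1625) + 3410 = 2*(-65)*1399 + 3410 = -181870 + 3410 = -178460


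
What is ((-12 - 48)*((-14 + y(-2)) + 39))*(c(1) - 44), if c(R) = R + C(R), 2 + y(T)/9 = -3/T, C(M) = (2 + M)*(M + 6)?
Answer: 27060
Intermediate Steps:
C(M) = (2 + M)*(6 + M)
y(T) = -18 - 27/T (y(T) = -18 + 9*(-3/T) = -18 - 27/T)
c(R) = 12 + R² + 9*R (c(R) = R + (12 + R² + 8*R) = 12 + R² + 9*R)
((-12 - 48)*((-14 + y(-2)) + 39))*(c(1) - 44) = ((-12 - 48)*((-14 + (-18 - 27/(-2))) + 39))*((12 + 1² + 9*1) - 44) = (-60*((-14 + (-18 - 27*(-½))) + 39))*((12 + 1 + 9) - 44) = (-60*((-14 + (-18 + 27/2)) + 39))*(22 - 44) = -60*((-14 - 9/2) + 39)*(-22) = -60*(-37/2 + 39)*(-22) = -60*41/2*(-22) = -1230*(-22) = 27060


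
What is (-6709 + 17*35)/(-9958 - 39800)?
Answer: 1019/8293 ≈ 0.12287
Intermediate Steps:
(-6709 + 17*35)/(-9958 - 39800) = (-6709 + 595)/(-49758) = -6114*(-1/49758) = 1019/8293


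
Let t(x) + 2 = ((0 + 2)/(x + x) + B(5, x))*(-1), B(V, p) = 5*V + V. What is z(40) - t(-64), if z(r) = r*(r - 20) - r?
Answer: 50687/64 ≈ 791.98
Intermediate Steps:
z(r) = -r + r*(-20 + r) (z(r) = r*(-20 + r) - r = -r + r*(-20 + r))
B(V, p) = 6*V
t(x) = -32 - 1/x (t(x) = -2 + ((0 + 2)/(x + x) + 6*5)*(-1) = -2 + (2/((2*x)) + 30)*(-1) = -2 + (2*(1/(2*x)) + 30)*(-1) = -2 + (1/x + 30)*(-1) = -2 + (30 + 1/x)*(-1) = -2 + (-30 - 1/x) = -32 - 1/x)
z(40) - t(-64) = 40*(-21 + 40) - (-32 - 1/(-64)) = 40*19 - (-32 - 1*(-1/64)) = 760 - (-32 + 1/64) = 760 - 1*(-2047/64) = 760 + 2047/64 = 50687/64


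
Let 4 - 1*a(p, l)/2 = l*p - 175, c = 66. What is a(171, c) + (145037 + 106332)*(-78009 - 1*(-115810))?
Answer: 9501977355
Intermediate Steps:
a(p, l) = 358 - 2*l*p (a(p, l) = 8 - 2*(l*p - 175) = 8 - 2*(-175 + l*p) = 8 + (350 - 2*l*p) = 358 - 2*l*p)
a(171, c) + (145037 + 106332)*(-78009 - 1*(-115810)) = (358 - 2*66*171) + (145037 + 106332)*(-78009 - 1*(-115810)) = (358 - 22572) + 251369*(-78009 + 115810) = -22214 + 251369*37801 = -22214 + 9501999569 = 9501977355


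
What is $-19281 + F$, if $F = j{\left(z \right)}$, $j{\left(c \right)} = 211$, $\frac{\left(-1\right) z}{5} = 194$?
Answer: $-19070$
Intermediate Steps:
$z = -970$ ($z = \left(-5\right) 194 = -970$)
$F = 211$
$-19281 + F = -19281 + 211 = -19070$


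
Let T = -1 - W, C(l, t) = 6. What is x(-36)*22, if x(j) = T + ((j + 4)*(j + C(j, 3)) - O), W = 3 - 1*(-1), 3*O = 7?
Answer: 62876/3 ≈ 20959.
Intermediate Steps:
O = 7/3 (O = (⅓)*7 = 7/3 ≈ 2.3333)
W = 4 (W = 3 + 1 = 4)
T = -5 (T = -1 - 1*4 = -1 - 4 = -5)
x(j) = -22/3 + (4 + j)*(6 + j) (x(j) = -5 + ((j + 4)*(j + 6) - 1*7/3) = -5 + ((4 + j)*(6 + j) - 7/3) = -5 + (-7/3 + (4 + j)*(6 + j)) = -22/3 + (4 + j)*(6 + j))
x(-36)*22 = (50/3 + (-36)² + 10*(-36))*22 = (50/3 + 1296 - 360)*22 = (2858/3)*22 = 62876/3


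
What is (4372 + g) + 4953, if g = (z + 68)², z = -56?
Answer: 9469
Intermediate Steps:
g = 144 (g = (-56 + 68)² = 12² = 144)
(4372 + g) + 4953 = (4372 + 144) + 4953 = 4516 + 4953 = 9469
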